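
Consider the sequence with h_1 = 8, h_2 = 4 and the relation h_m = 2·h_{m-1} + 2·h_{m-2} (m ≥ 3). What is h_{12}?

180096

Step forward from the initial values:
h_3 = 24  h_4 = 56  h_5 = 160  h_6 = 432  h_7 = 1184  h_8 = 3232  h_9 = 8832  h_{10} = 24128  h_{11} = 65920  h_{12} = 180096.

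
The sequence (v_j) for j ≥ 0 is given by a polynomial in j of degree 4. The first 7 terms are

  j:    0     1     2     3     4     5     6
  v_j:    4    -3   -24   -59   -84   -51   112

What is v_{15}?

1st diffs: -7, -21, -35, -25, 33, 163.
2nd diffs: -14, -14, 10, 58, 130.
3rd diffs: 0, 24, 48, 72.
4th diffs: 24, 24, 24 (constant).
Newton forward-difference form: v_j = 4 + (-7)·C(j,1) + (-14)·C(j,2) + 24·C(j,4).
At j = 15: j = 15, so v_{15} = 4 - 105 - 1470 + 32760 = 31189.

31189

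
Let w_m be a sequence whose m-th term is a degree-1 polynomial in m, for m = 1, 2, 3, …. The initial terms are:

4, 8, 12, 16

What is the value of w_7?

28

1st diffs: 4, 4, 4 (constant).
So w_m = 4m.
Evaluating at m = 7 gives w_7 = 28.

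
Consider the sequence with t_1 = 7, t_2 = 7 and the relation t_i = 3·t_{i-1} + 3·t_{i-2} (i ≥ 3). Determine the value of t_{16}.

1315089027

t_3 = 42, t_4 = 147, t_5 = 567, …, t_{13} = 24132087, t_{14} = 91491687, t_{15} = 346871322, t_{16} = 1315089027.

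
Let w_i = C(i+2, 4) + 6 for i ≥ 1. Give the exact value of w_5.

41

C(7, 4) = 35, so w_5 = 41.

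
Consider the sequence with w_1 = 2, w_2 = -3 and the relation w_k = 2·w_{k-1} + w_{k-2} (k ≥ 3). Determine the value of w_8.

-367

Compute successive terms:
w_3 = -4; w_4 = -11; w_5 = -26; w_6 = -63; w_7 = -152; w_8 = -367.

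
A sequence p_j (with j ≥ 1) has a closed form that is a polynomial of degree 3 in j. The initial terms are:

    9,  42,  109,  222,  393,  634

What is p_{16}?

1st diffs: 33, 67, 113, 171, 241.
2nd diffs: 34, 46, 58, 70.
3rd diffs: 12, 12, 12 (constant).
Newton forward-difference form: p_j = 9 + 33·C(j-1,1) + 34·C(j-1,2) + 12·C(j-1,3).
At j = 16: j-1 = 15, so p_{16} = 9 + 495 + 3570 + 5460 = 9534.

9534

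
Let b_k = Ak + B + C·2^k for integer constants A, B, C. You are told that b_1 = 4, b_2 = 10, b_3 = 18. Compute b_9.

546

At k = 1, 2, 3: A + B + 2C = 4; 2A + B + 4C = 10; 3A + B + 8C = 18.
Subtracting the first from the second: A + 2C = 6.
Subtracting the second from the third: A + 4C = 8.
Solving: C = 1, A = 4, then B = -2.
Therefore b_9 = 36 + (-2) + 1·512 = 546.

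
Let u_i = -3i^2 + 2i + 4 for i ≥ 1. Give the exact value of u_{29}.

-2461

u_{29} = -3·29^2 + 2·29 + 4 = -2461.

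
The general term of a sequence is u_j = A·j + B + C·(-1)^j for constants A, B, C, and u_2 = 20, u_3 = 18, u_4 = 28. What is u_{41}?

170

The three given values yield: 2A + B + C = 20; 3A + B - C = 18; 4A + B + C = 28.
Subtracting the first from the second: A - 2C = -2.
Subtracting the second from the third: A + 2C = 10.
Solving: C = 3, A = 4, then B = 9.
So u_j = 4·j + 9 + 3·(-1)^j; at j=41 this is 170.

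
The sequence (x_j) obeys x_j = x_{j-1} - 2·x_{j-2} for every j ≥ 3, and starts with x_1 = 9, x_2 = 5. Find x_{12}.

Applying the relation repeatedly:
x_3 = -13;  x_4 = -23;  x_5 = 3;  x_6 = 49;  x_7 = 43;  x_8 = -55;  x_9 = -141;  x_{10} = -31;  x_{11} = 251;  x_{12} = 313.

313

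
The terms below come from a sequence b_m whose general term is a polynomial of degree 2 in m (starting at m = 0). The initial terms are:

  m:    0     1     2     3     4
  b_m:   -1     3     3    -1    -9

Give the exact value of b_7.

-57

1st diffs: 4, 0, -4, -8.
2nd diffs: -4, -4, -4 (constant).
Newton forward-difference form: b_m = -1 + 4·C(m,1) + (-4)·C(m,2).
At m = 7: m = 7, so b_7 = -1 + 28 - 84 = -57.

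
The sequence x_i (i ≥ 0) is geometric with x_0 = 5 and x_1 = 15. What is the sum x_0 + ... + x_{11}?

Common ratio r = 3.
x_i = 5·3^(i-0).
S = 5·(3^12 - 1)/(3 - 1) = 5·(531441 - 1)/(2) = 1328600.

1328600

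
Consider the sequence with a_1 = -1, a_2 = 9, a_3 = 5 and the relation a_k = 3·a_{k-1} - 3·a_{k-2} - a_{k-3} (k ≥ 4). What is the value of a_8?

-255

Iterate the recurrence:
a_4 = -11, a_5 = -57, a_6 = -143, a_7 = -247, a_8 = -255.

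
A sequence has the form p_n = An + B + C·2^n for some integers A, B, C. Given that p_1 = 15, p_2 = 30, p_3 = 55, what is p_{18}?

The three given values yield: A + B + 2C = 15; 2A + B + 4C = 30; 3A + B + 8C = 55.
Subtracting the first from the second: A + 2C = 15.
Subtracting the second from the third: A + 4C = 25.
Solving: C = 5, A = 5, then B = 0.
So p_n = 5·n + 0 + 5·2^n; at n=18 this is 1310810.

1310810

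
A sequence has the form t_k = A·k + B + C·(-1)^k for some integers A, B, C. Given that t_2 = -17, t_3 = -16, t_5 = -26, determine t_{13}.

-66

The three given values yield: 2A + B + C = -17; 3A + B - C = -16; 5A + B - C = -26.
Subtracting the first from the second: A - 2C = 1.
Subtracting the second from the third: 2A = -10.
Solving: C = -3, A = -5, then B = -4.
Hence t_{13} = -5·13 + (-4) + (-3)·(-1) = -66.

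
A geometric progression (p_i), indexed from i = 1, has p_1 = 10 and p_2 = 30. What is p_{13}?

5314410

Common ratio r = 3.
p_i = 10·3^(i-1).
p_{13} = 10·3^12 = 5314410.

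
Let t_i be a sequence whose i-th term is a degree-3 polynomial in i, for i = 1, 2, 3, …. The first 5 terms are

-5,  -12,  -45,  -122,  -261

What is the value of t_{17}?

1st diffs: -7, -33, -77, -139.
2nd diffs: -26, -44, -62.
3rd diffs: -18, -18 (constant).
So t_i = -3i^3 + 5i^2 - i - 6.
Evaluating at i = 17 gives t_{17} = -13317.

-13317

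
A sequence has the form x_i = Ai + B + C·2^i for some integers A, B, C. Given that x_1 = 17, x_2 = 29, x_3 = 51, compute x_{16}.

Plug in i = 1, 2, 3: A + B + 2C = 17; 2A + B + 4C = 29; 3A + B + 8C = 51.
Subtracting the first from the second: A + 2C = 12.
Subtracting the second from the third: A + 4C = 22.
Solving: C = 5, A = 2, then B = 5.
So x_i = 2·i + 5 + 5·2^i; at i=16 this is 327717.

327717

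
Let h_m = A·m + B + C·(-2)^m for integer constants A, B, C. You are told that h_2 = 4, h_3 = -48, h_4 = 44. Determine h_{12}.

16332

Plug in m = 2, 3, 4: 2A + B + 4C = 4; 3A + B - 8C = -48; 4A + B + 16C = 44.
Subtracting the first from the second: A - 12C = -52.
Subtracting the second from the third: A + 24C = 92.
Solving: C = 4, A = -4, then B = -4.
Therefore h_{12} = -48 + (-4) + 4·4096 = 16332.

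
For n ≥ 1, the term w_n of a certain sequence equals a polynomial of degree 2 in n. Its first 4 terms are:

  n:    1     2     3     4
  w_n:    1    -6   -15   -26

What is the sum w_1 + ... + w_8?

-300

1st diffs: -7, -9, -11.
2nd diffs: -2, -2 (constant).
Newton forward-difference form: w_n = 1 + (-7)·C(n-1,1) + (-2)·C(n-1,2).
Continuing: -39, -54, -71, -90.
Summing n = 1..8 (8 terms) gives -300.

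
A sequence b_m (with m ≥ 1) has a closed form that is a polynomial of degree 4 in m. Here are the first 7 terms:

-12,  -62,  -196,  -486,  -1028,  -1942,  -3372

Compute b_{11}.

-17972

1st diffs: -50, -134, -290, -542, -914, -1430.
2nd diffs: -84, -156, -252, -372, -516.
3rd diffs: -72, -96, -120, -144.
4th diffs: -24, -24, -24 (constant).
Newton forward-difference form: b_m = -12 + (-50)·C(m-1,1) + (-84)·C(m-1,2) + (-72)·C(m-1,3) + (-24)·C(m-1,4).
At m = 11: m-1 = 10, so b_{11} = -12 - 500 - 3780 - 8640 - 5040 = -17972.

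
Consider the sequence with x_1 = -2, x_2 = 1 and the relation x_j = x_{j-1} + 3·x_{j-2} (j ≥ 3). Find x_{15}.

x_3 = -5; x_4 = -2; x_5 = -17; …; x_{12} = -4271; x_{13} = -9938; x_{14} = -22751; x_{15} = -52565.

-52565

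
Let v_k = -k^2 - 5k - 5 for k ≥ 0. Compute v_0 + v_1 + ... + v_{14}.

-1615

Over k = 0..14: Σk = 105, Σk² = 1015.
Total = (-1)·1015 + (-5)·105 + (-5)·15 = -1615.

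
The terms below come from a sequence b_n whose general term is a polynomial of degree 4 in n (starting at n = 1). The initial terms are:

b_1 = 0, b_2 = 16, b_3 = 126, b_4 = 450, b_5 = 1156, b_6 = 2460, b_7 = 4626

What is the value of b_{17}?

1st diffs: 16, 110, 324, 706, 1304, 2166.
2nd diffs: 94, 214, 382, 598, 862.
3rd diffs: 120, 168, 216, 264.
4th diffs: 48, 48, 48 (constant).
Newton forward-difference form: b_n = 16·C(n-1,1) + 94·C(n-1,2) + 120·C(n-1,3) + 48·C(n-1,4).
At n = 17: n-1 = 16, so b_{17} = 256 + 11280 + 67200 + 87360 = 166096.

166096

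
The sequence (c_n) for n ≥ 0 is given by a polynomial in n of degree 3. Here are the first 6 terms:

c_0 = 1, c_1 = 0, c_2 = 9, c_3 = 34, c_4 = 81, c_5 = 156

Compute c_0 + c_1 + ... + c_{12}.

7085

1st diffs: -1, 9, 25, 47, 75.
2nd diffs: 10, 16, 22, 28.
3rd diffs: 6, 6, 6 (constant).
Newton forward-difference form: c_n = 1 + (-1)·C(n,1) + 10·C(n,2) + 6·C(n,3).
Continuing: …, 265, 414, 609, 856, …, c_{12} = 1969.
Summing n = 0..12 (13 terms) gives 7085.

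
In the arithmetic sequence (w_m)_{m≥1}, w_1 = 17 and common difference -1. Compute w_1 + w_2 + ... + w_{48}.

w_m = 17 + (m - 1)·(-1).
w_{48} = -30; S = 48·(17 + (-30))/2 = -312.

-312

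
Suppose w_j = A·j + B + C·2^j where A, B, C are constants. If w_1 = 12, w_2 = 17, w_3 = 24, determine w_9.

546

Write the equations: A + B + 2C = 12; 2A + B + 4C = 17; 3A + B + 8C = 24.
Subtracting the first from the second: A + 2C = 5.
Subtracting the second from the third: A + 4C = 7.
Solving: C = 1, A = 3, then B = 7.
Therefore w_9 = 27 + 7 + 1·512 = 546.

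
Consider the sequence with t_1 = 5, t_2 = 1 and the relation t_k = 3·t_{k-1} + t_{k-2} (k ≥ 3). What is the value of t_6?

274

Iterate the recurrence:
t_3 = 8; t_4 = 25; t_5 = 83; t_6 = 274.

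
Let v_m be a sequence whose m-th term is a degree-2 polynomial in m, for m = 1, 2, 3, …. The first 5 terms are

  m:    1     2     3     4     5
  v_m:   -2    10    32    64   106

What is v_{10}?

1st diffs: 12, 22, 32, 42.
2nd diffs: 10, 10, 10 (constant).
Newton forward-difference form: v_m = -2 + 12·C(m-1,1) + 10·C(m-1,2).
At m = 10: m-1 = 9, so v_{10} = -2 + 108 + 360 = 466.

466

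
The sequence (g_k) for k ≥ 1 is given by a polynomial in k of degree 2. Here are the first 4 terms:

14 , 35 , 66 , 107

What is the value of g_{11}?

1st diffs: 21, 31, 41.
2nd diffs: 10, 10 (constant).
So g_k = 5k^2 + 6k + 3.
Evaluating at k = 11 gives g_{11} = 674.

674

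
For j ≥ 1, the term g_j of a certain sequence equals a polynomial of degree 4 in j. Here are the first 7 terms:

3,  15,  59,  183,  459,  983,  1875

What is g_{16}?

1st diffs: 12, 44, 124, 276, 524, 892.
2nd diffs: 32, 80, 152, 248, 368.
3rd diffs: 48, 72, 96, 120.
4th diffs: 24, 24, 24 (constant).
Newton forward-difference form: g_j = 3 + 12·C(j-1,1) + 32·C(j-1,2) + 48·C(j-1,3) + 24·C(j-1,4).
At j = 16: j-1 = 15, so g_{16} = 3 + 180 + 3360 + 21840 + 32760 = 58143.

58143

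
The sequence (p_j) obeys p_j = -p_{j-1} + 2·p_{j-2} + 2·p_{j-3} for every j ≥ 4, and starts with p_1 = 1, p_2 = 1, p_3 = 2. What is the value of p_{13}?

64

p_4 = 2  p_5 = 4  p_6 = 4  p_7 = 8  p_8 = 8  p_9 = 16  p_{10} = 16  p_{11} = 32  p_{12} = 32  p_{13} = 64.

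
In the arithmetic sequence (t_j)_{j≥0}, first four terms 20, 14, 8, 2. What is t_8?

-28

Common difference d = -6.
t_j = 20 + (j - 0)·(-6).
t_8 = 20 + 8·(-6) = -28.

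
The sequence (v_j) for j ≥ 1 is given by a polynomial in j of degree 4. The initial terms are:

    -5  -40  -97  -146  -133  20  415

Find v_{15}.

1st diffs: -35, -57, -49, 13, 153, 395.
2nd diffs: -22, 8, 62, 140, 242.
3rd diffs: 30, 54, 78, 102.
4th diffs: 24, 24, 24 (constant).
So v_j = j^4 - 5j^3 - 6j^2 + 3j + 2.
Evaluating at j = 15 gives v_{15} = 32447.

32447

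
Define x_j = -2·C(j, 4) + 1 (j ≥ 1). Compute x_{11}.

C(11, 4) = 330, so x_{11} = -659.

-659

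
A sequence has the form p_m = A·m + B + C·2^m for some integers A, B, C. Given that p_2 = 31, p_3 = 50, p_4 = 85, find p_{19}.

Write the equations: 2A + B + 4C = 31; 3A + B + 8C = 50; 4A + B + 16C = 85.
Subtracting the first from the second: A + 4C = 19.
Subtracting the second from the third: A + 8C = 35.
Solving: C = 4, A = 3, then B = 9.
Hence p_{19} = 3·19 + 9 + 4·524288 = 2097218.

2097218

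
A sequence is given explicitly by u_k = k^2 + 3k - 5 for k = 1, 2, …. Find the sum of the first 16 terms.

Over k = 1..16: Σk = 136, Σk² = 1496.
Total = (1)·1496 + (3)·136 + (-5)·16 = 1824.

1824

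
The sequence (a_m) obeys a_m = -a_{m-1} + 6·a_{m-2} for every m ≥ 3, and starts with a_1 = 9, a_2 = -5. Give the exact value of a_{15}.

22073747

a_3 = 59; a_4 = -89; a_5 = 443; …; a_{12} = -805865; a_{13} = 2462651; a_{14} = -7297841; a_{15} = 22073747.
(Characteristic roots are 2 and -3.)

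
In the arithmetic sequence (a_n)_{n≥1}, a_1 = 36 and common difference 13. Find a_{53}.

712

a_n = 36 + (n - 1)·13.
a_{53} = 36 + 52·13 = 712.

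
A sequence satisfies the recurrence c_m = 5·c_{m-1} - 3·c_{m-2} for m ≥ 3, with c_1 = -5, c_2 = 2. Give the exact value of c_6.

Iterate the recurrence:
c_3 = 25;  c_4 = 119;  c_5 = 520;  c_6 = 2243.

2243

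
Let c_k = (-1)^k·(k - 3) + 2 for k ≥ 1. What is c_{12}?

11

(-1)^12 = 1; k - 3 at k=12 is 9; so c_{12} = 11.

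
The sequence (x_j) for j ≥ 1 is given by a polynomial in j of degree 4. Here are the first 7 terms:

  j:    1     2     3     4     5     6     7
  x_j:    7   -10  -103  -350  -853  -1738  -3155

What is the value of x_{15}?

-59563

1st diffs: -17, -93, -247, -503, -885, -1417.
2nd diffs: -76, -154, -256, -382, -532.
3rd diffs: -78, -102, -126, -150.
4th diffs: -24, -24, -24 (constant).
Newton forward-difference form: x_j = 7 + (-17)·C(j-1,1) + (-76)·C(j-1,2) + (-78)·C(j-1,3) + (-24)·C(j-1,4).
At j = 15: j-1 = 14, so x_{15} = 7 - 238 - 6916 - 28392 - 24024 = -59563.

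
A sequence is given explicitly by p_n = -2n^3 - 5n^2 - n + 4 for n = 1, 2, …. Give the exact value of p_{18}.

p_{18} = -2·18^3 - 5·18^2 - 1·18 + 4 = -13298.

-13298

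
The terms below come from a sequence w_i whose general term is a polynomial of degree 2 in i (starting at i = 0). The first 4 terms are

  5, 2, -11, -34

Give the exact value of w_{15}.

1st diffs: -3, -13, -23.
2nd diffs: -10, -10 (constant).
So w_i = -5i^2 + 2i + 5.
Evaluating at i = 15 gives w_{15} = -1090.

-1090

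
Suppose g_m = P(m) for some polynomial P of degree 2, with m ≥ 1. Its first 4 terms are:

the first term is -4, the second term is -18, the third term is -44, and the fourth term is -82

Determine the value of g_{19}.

1st diffs: -14, -26, -38.
2nd diffs: -12, -12 (constant).
So g_m = -6m^2 + 4m - 2.
Evaluating at m = 19 gives g_{19} = -2092.

-2092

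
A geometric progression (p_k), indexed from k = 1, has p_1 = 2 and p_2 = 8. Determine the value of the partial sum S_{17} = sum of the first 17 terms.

Common ratio r = 4.
p_k = 2·4^(k-1).
S = 2·(4^17 - 1)/(4 - 1) = 2·(17179869184 - 1)/(3) = 11453246122.

11453246122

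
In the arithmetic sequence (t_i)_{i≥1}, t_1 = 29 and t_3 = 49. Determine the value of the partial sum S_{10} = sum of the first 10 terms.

740

Common difference d = (49 - 29) / (3 - 1) = 10.
t_i = 29 + (i - 1)·10.
t_{10} = 119; S = 10·(29 + 119)/2 = 740.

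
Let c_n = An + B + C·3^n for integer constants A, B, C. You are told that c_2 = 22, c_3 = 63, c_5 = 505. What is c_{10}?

The three given values yield: 2A + B + 9C = 22; 3A + B + 27C = 63; 5A + B + 243C = 505.
Subtracting the first from the second: A + 18C = 41.
Subtracting the second from the third: 2A + 216C = 442.
Solving: C = 2, A = 5, then B = -6.
Therefore c_{10} = 50 + (-6) + 2·59049 = 118142.

118142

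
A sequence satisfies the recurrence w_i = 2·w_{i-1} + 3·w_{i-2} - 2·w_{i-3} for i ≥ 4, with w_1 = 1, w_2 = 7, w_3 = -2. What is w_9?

1202

Compute successive terms:
w_4 = 15, w_5 = 10, w_6 = 69, w_7 = 138, w_8 = 463, w_9 = 1202.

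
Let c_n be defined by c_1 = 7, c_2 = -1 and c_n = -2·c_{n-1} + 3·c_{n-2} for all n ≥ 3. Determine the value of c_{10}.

-39361

Iterate the recurrence:
c_3 = 23  c_4 = -49  c_5 = 167  c_6 = -481  c_7 = 1463  c_8 = -4369  c_9 = 13127  c_{10} = -39361.
(Characteristic roots are 1 and -3.)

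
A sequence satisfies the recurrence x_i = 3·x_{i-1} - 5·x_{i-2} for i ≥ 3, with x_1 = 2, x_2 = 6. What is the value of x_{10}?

Iterate the recurrence:
x_3 = 8, x_4 = -6, x_5 = -58, x_6 = -144, x_7 = -142, x_8 = 294, x_9 = 1592, x_{10} = 3306.

3306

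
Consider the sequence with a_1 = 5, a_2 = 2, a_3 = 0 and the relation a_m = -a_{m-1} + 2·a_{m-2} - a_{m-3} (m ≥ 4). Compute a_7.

0

Step forward from the initial values:
a_4 = -1  a_5 = -1  a_6 = -1  a_7 = 0.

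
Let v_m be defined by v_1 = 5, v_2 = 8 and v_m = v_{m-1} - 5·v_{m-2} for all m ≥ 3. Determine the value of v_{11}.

15988

Step forward from the initial values:
v_3 = -17; v_4 = -57; v_5 = 28; v_6 = 313; v_7 = 173; v_8 = -1392; v_9 = -2257; v_{10} = 4703; v_{11} = 15988.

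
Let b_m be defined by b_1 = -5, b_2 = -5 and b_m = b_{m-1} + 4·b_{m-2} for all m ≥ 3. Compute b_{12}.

-96525

Applying the relation repeatedly:
b_3 = -25;  b_4 = -45;  b_5 = -145;  b_6 = -325;  b_7 = -905;  b_8 = -2205;  b_9 = -5825;  b_{10} = -14645;  b_{11} = -37945;  b_{12} = -96525.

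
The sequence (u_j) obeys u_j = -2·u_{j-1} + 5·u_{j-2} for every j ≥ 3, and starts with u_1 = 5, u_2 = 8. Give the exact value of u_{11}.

-36431

Step forward from the initial values:
u_3 = 9;  u_4 = 22;  u_5 = 1;  u_6 = 108;  u_7 = -211;  u_8 = 962;  u_9 = -2979;  u_{10} = 10768;  u_{11} = -36431.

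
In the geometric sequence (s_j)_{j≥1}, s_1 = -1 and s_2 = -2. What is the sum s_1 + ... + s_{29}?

-536870911

Common ratio r = 2.
s_j = (-1)·2^(j-1).
S = (-1)·(2^29 - 1)/(2 - 1) = (-1)·(536870912 - 1)/(1) = -536870911.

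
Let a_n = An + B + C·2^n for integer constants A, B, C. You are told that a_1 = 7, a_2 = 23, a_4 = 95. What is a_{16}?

327767

The three given values yield: A + B + 2C = 7; 2A + B + 4C = 23; 4A + B + 16C = 95.
Subtracting the first from the second: A + 2C = 16.
Subtracting the second from the third: 2A + 12C = 72.
Solving: C = 5, A = 6, then B = -9.
Hence a_{16} = 6·16 + (-9) + 5·65536 = 327767.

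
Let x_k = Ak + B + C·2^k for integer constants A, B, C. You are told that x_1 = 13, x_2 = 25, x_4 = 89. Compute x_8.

At k = 1, 2, 4: A + B + 2C = 13; 2A + B + 4C = 25; 4A + B + 16C = 89.
Subtracting the first from the second: A + 2C = 12.
Subtracting the second from the third: 2A + 12C = 64.
Solving: C = 5, A = 2, then B = 1.
Hence x_8 = 2·8 + 1 + 5·256 = 1297.

1297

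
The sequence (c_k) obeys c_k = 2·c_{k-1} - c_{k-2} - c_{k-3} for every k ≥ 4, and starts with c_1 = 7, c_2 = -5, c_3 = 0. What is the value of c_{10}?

4

Iterate the recurrence:
c_4 = -2;  c_5 = 1;  c_6 = 4;  c_7 = 9;  c_8 = 13;  c_9 = 13;  c_{10} = 4.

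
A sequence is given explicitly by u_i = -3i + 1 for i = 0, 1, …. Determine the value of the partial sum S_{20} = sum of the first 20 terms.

-550

Over i = 0..19: Σi = 190.
Total = (-3)·190 + (1)·20 = -550.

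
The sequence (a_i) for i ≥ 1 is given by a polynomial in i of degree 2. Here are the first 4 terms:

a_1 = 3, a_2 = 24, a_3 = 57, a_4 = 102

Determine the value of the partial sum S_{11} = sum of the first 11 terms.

1st diffs: 21, 33, 45.
2nd diffs: 12, 12 (constant).
Newton forward-difference form: a_i = 3 + 21·C(i-1,1) + 12·C(i-1,2).
Continuing: …, 159, 228, 309, 402, …, a_{11} = 753.
Summing i = 1..11 (11 terms) gives 3168.

3168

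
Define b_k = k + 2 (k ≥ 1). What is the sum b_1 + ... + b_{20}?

Over k = 1..20: Σk = 210.
Total = (1)·210 + (2)·20 = 250.

250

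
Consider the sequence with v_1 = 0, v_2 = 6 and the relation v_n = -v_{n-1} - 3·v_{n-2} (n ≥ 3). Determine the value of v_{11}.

Applying the relation repeatedly:
v_3 = -6;  v_4 = -12;  v_5 = 30;  v_6 = 6;  v_7 = -96;  v_8 = 78;  v_9 = 210;  v_{10} = -444;  v_{11} = -186.

-186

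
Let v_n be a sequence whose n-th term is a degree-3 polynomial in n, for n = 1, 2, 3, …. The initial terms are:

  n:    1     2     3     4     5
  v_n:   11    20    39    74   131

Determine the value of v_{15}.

1st diffs: 9, 19, 35, 57.
2nd diffs: 10, 16, 22.
3rd diffs: 6, 6 (constant).
So v_n = n^3 - n^2 + 5n + 6.
Evaluating at n = 15 gives v_{15} = 3231.

3231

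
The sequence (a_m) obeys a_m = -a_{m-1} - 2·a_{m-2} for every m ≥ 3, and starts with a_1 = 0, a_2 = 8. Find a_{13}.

-360

Step forward from the initial values:
a_3 = -8; a_4 = -8; a_5 = 24; …; a_{10} = -136; a_{11} = 88; a_{12} = 184; a_{13} = -360.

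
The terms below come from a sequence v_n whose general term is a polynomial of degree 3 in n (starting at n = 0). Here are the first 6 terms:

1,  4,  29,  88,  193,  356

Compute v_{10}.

2461

1st diffs: 3, 25, 59, 105, 163.
2nd diffs: 22, 34, 46, 58.
3rd diffs: 12, 12, 12 (constant).
So v_n = 2n^3 + 5n^2 - 4n + 1.
Evaluating at n = 10 gives v_{10} = 2461.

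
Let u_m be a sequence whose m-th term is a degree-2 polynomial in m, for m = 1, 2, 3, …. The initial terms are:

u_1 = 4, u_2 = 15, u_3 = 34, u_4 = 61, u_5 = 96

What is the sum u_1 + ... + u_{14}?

1st diffs: 11, 19, 27, 35.
2nd diffs: 8, 8, 8 (constant).
So u_m = 4m^2 - m + 1.
Continuing: …, 139, 190, 249, 316, …, u_{14} = 771.
Summing m = 1..14 (14 terms) gives 3969.

3969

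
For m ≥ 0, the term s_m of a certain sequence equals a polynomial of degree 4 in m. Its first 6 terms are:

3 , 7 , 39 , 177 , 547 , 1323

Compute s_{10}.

20743

1st diffs: 4, 32, 138, 370, 776.
2nd diffs: 28, 106, 232, 406.
3rd diffs: 78, 126, 174.
4th diffs: 48, 48 (constant).
Newton forward-difference form: s_m = 3 + 4·C(m,1) + 28·C(m,2) + 78·C(m,3) + 48·C(m,4).
At m = 10: m = 10, so s_{10} = 3 + 40 + 1260 + 9360 + 10080 = 20743.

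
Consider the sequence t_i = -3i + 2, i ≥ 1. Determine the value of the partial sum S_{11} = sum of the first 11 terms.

Over i = 1..11: Σi = 66.
Total = (-3)·66 + (2)·11 = -176.

-176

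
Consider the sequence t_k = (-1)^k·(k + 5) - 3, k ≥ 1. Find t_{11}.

(-1)^11 = -1; k + 5 at k=11 is 16; so t_{11} = -19.

-19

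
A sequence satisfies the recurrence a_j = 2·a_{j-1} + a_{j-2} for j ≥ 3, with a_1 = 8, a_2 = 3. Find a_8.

1067

Step forward from the initial values:
a_3 = 14, a_4 = 31, a_5 = 76, a_6 = 183, a_7 = 442, a_8 = 1067.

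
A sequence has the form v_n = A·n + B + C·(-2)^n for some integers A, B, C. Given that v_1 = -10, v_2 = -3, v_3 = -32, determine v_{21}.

-4194410

Plug in n = 1, 2, 3: A + B - 2C = -10; 2A + B + 4C = -3; 3A + B - 8C = -32.
Subtracting the first from the second: A + 6C = 7.
Subtracting the second from the third: A - 12C = -29.
Solving: C = 2, A = -5, then B = -1.
Hence v_{21} = -5·21 + (-1) + 2·(-2097152) = -4194410.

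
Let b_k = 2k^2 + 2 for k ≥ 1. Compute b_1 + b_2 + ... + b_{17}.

3604

Over k = 1..17: Σk = 153, Σk² = 1785.
Total = (2)·1785 + (2)·17 = 3604.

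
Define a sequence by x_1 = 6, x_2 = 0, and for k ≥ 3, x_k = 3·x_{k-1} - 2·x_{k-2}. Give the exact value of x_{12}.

-12276

Step forward from the initial values:
x_3 = -12  x_4 = -36  x_5 = -84  x_6 = -180  x_7 = -372  x_8 = -756  x_9 = -1524  x_{10} = -3060  x_{11} = -6132  x_{12} = -12276.
(Characteristic roots are 2 and 1.)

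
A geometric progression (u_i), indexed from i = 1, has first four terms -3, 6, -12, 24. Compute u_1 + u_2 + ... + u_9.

-513

Common ratio r = -2.
u_i = (-3)·(-2)^(i-1).
S = (-3)·((-2)^9 - 1)/(-2 - 1) = (-3)·(-512 - 1)/(-3) = -513.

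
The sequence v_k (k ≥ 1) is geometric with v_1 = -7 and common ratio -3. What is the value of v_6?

v_k = (-7)·(-3)^(k-1).
v_6 = (-7)·(-3)^5 = 1701.

1701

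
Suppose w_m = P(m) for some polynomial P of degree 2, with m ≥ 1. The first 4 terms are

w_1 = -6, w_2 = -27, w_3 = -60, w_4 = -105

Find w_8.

-405

1st diffs: -21, -33, -45.
2nd diffs: -12, -12 (constant).
So w_m = -6m^2 - 3m + 3.
Evaluating at m = 8 gives w_8 = -405.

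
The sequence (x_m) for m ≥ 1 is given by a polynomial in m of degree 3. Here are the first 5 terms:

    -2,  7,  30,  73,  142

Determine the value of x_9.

798

1st diffs: 9, 23, 43, 69.
2nd diffs: 14, 20, 26.
3rd diffs: 6, 6 (constant).
Newton forward-difference form: x_m = -2 + 9·C(m-1,1) + 14·C(m-1,2) + 6·C(m-1,3).
At m = 9: m-1 = 8, so x_9 = -2 + 72 + 392 + 336 = 798.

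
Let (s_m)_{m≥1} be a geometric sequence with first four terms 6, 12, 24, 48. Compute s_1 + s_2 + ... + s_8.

Common ratio r = 2.
s_m = 6·2^(m-1).
S = 6·(2^8 - 1)/(2 - 1) = 6·(256 - 1)/(1) = 1530.

1530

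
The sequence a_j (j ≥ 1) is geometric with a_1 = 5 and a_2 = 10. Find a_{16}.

163840

Common ratio r = 2.
a_j = 5·2^(j-1).
a_{16} = 5·2^15 = 163840.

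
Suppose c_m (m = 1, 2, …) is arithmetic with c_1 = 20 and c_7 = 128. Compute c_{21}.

Common difference d = (128 - 20) / (7 - 1) = 18.
c_m = 20 + (m - 1)·18.
c_{21} = 20 + 20·18 = 380.

380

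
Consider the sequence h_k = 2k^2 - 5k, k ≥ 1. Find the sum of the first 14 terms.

Over k = 1..14: Σk = 105, Σk² = 1015.
Total = (2)·1015 + (-5)·105 = 1505.

1505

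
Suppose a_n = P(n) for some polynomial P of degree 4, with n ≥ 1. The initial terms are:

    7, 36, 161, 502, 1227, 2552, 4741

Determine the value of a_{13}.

1st diffs: 29, 125, 341, 725, 1325, 2189.
2nd diffs: 96, 216, 384, 600, 864.
3rd diffs: 120, 168, 216, 264.
4th diffs: 48, 48, 48 (constant).
So a_n = 2n^4 - 2n^2 + 5n + 2.
Evaluating at n = 13 gives a_{13} = 56851.

56851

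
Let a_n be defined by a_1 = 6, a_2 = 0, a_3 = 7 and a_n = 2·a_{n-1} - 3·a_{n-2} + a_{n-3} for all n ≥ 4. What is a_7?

-67

Step forward from the initial values:
a_4 = 20;  a_5 = 19;  a_6 = -15;  a_7 = -67.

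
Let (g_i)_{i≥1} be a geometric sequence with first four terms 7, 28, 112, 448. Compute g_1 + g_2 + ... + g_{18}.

Common ratio r = 4.
g_i = 7·4^(i-1).
S = 7·(4^18 - 1)/(4 - 1) = 7·(68719476736 - 1)/(3) = 160345445715.

160345445715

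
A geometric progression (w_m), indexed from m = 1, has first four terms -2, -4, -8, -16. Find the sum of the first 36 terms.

-137438953470

Common ratio r = 2.
w_m = (-2)·2^(m-1).
S = (-2)·(2^36 - 1)/(2 - 1) = (-2)·(68719476736 - 1)/(1) = -137438953470.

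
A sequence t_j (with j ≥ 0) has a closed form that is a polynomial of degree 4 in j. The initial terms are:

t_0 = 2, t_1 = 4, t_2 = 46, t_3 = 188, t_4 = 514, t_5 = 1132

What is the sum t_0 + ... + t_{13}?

1st diffs: 2, 42, 142, 326, 618.
2nd diffs: 40, 100, 184, 292.
3rd diffs: 60, 84, 108.
4th diffs: 24, 24 (constant).
Newton forward-difference form: t_j = 2 + 2·C(j,1) + 40·C(j,2) + 60·C(j,3) + 24·C(j,4).
Continuing: …, 2174, 3796, 6178, 9524, …, t_{13} = 37468.
Summing j = 0..13 (14 terms) gives 122878.

122878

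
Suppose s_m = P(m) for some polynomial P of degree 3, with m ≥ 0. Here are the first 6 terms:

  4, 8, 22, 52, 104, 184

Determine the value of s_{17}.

5512

1st diffs: 4, 14, 30, 52, 80.
2nd diffs: 10, 16, 22, 28.
3rd diffs: 6, 6, 6 (constant).
Newton forward-difference form: s_m = 4 + 4·C(m,1) + 10·C(m,2) + 6·C(m,3).
At m = 17: m = 17, so s_{17} = 4 + 68 + 1360 + 4080 = 5512.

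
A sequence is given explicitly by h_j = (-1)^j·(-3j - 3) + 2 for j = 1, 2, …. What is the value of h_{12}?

-37

(-1)^12 = 1; -3j - 3 at j=12 is -39; so h_{12} = -37.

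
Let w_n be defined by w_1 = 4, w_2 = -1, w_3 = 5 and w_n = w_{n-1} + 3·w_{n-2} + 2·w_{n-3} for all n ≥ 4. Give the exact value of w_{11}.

6115

Applying the relation repeatedly:
w_4 = 10; w_5 = 23; w_6 = 63; w_7 = 152; w_8 = 387; w_9 = 969; w_{10} = 2434; w_{11} = 6115.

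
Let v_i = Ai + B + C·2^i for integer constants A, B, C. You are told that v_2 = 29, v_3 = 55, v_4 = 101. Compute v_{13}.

41035

Plug in i = 2, 3, 4: 2A + B + 4C = 29; 3A + B + 8C = 55; 4A + B + 16C = 101.
Subtracting the first from the second: A + 4C = 26.
Subtracting the second from the third: A + 8C = 46.
Solving: C = 5, A = 6, then B = -3.
Hence v_{13} = 6·13 + (-3) + 5·8192 = 41035.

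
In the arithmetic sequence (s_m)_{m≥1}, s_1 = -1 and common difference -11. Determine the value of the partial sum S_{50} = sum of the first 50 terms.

-13525

s_m = -1 + (m - 1)·(-11).
s_{50} = -540; S = 50·(-1 + (-540))/2 = -13525.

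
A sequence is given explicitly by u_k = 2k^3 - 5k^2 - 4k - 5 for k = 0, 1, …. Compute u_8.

u_8 = 2·8^3 - 5·8^2 - 4·8 - 5 = 667.

667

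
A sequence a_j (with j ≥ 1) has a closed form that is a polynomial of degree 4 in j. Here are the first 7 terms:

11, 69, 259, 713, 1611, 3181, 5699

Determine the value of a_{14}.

1st diffs: 58, 190, 454, 898, 1570, 2518.
2nd diffs: 132, 264, 444, 672, 948.
3rd diffs: 132, 180, 228, 276.
4th diffs: 48, 48, 48 (constant).
So a_j = 2j^4 + 2j^3 + 4j^2 + 2j + 1.
Evaluating at j = 14 gives a_{14} = 83133.

83133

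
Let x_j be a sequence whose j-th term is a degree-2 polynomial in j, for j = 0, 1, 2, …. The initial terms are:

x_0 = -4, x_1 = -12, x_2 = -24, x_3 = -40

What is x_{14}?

-480

1st diffs: -8, -12, -16.
2nd diffs: -4, -4 (constant).
So x_j = -2j^2 - 6j - 4.
Evaluating at j = 14 gives x_{14} = -480.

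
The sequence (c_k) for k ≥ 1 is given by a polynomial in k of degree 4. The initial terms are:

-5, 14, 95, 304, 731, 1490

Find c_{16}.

1st diffs: 19, 81, 209, 427, 759.
2nd diffs: 62, 128, 218, 332.
3rd diffs: 66, 90, 114.
4th diffs: 24, 24 (constant).
So c_k = k^4 + k^3 - 3k - 4.
Evaluating at k = 16 gives c_{16} = 69580.

69580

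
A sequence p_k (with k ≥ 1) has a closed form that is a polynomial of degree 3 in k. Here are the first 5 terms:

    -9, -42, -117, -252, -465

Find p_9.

1st diffs: -33, -75, -135, -213.
2nd diffs: -42, -60, -78.
3rd diffs: -18, -18 (constant).
Newton forward-difference form: p_k = -9 + (-33)·C(k-1,1) + (-42)·C(k-1,2) + (-18)·C(k-1,3).
At k = 9: k-1 = 8, so p_9 = -9 - 264 - 1176 - 1008 = -2457.

-2457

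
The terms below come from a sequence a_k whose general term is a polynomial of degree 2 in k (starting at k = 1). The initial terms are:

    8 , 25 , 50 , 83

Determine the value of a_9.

1st diffs: 17, 25, 33.
2nd diffs: 8, 8 (constant).
So a_k = 4k^2 + 5k - 1.
Evaluating at k = 9 gives a_9 = 368.

368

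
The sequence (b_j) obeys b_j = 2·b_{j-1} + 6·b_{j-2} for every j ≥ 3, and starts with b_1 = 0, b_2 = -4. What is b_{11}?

Compute successive terms:
b_3 = -8; b_4 = -40; b_5 = -128; b_6 = -496; b_7 = -1760; b_8 = -6496; b_9 = -23552; b_{10} = -86080; b_{11} = -313472.

-313472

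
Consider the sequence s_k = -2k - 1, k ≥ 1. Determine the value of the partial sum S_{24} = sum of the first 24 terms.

-624

Over k = 1..24: Σk = 300.
Total = (-2)·300 + (-1)·24 = -624.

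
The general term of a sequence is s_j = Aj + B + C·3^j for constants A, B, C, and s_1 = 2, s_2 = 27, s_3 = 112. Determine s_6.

Write the equations: A + B + 3C = 2; 2A + B + 9C = 27; 3A + B + 27C = 112.
Subtracting the first from the second: A + 6C = 25.
Subtracting the second from the third: A + 18C = 85.
Solving: C = 5, A = -5, then B = -8.
Therefore s_6 = -30 + (-8) + 5·729 = 3607.

3607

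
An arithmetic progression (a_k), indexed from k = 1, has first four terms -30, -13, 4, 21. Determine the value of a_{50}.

Common difference d = 17.
a_k = -30 + (k - 1)·17.
a_{50} = -30 + 49·17 = 803.

803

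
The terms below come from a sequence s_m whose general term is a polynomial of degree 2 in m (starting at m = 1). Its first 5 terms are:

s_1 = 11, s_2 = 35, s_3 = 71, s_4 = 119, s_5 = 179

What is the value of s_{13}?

1st diffs: 24, 36, 48, 60.
2nd diffs: 12, 12, 12 (constant).
So s_m = 6m^2 + 6m - 1.
Evaluating at m = 13 gives s_{13} = 1091.

1091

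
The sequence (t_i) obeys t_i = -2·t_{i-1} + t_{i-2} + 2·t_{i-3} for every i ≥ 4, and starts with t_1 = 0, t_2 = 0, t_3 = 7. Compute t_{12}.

t_4 = -14; t_5 = 35; t_6 = -70; t_7 = 147; t_8 = -294; t_9 = 595; t_{10} = -1190; t_{11} = 2387; t_{12} = -4774.

-4774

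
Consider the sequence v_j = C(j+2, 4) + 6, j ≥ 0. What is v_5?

41

C(7, 4) = 35, so v_5 = 41.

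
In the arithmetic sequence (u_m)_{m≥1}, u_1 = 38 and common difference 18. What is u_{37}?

u_m = 38 + (m - 1)·18.
u_{37} = 38 + 36·18 = 686.

686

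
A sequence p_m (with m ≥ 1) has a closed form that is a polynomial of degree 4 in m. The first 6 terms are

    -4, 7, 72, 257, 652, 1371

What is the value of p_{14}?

1st diffs: 11, 65, 185, 395, 719.
2nd diffs: 54, 120, 210, 324.
3rd diffs: 66, 90, 114.
4th diffs: 24, 24 (constant).
So p_m = m^4 + m^3 - 4m^2 + m - 3.
Evaluating at m = 14 gives p_{14} = 40387.

40387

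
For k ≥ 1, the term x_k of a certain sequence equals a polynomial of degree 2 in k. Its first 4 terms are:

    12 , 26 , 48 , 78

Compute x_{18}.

1st diffs: 14, 22, 30.
2nd diffs: 8, 8 (constant).
Newton forward-difference form: x_k = 12 + 14·C(k-1,1) + 8·C(k-1,2).
At k = 18: k-1 = 17, so x_{18} = 12 + 238 + 1088 = 1338.

1338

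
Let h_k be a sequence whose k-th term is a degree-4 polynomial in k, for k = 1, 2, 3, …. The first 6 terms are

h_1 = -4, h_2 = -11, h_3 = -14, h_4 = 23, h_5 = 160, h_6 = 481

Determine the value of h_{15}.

1st diffs: -7, -3, 37, 137, 321.
2nd diffs: 4, 40, 100, 184.
3rd diffs: 36, 60, 84.
4th diffs: 24, 24 (constant).
Newton forward-difference form: h_k = -4 + (-7)·C(k-1,1) + 4·C(k-1,2) + 36·C(k-1,3) + 24·C(k-1,4).
At k = 15: k-1 = 14, so h_{15} = -4 - 98 + 364 + 13104 + 24024 = 37390.

37390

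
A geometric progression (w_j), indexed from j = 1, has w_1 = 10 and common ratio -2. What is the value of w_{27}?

w_j = 10·(-2)^(j-1).
w_{27} = 10·(-2)^26 = 671088640.

671088640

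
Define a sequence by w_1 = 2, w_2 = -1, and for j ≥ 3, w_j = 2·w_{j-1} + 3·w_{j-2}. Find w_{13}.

Applying the relation repeatedly:
w_3 = 4; w_4 = 5; w_5 = 22; …; w_{10} = 4919; w_{11} = 14764; w_{12} = 44285; w_{13} = 132862.
(Characteristic roots are 3 and -1.)

132862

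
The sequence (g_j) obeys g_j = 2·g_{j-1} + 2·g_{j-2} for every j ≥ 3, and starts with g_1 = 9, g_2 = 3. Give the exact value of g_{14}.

Step forward from the initial values:
g_3 = 24;  g_4 = 54;  g_5 = 156;  …;  g_{11} = 64128;  g_{12} = 175200;  g_{13} = 478656;  g_{14} = 1307712.

1307712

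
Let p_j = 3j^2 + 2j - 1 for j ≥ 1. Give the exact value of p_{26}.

2079

p_{26} = 3·26^2 + 2·26 - 1 = 2079.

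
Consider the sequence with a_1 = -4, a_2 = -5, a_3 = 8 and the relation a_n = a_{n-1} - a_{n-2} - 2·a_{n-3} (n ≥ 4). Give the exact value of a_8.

Applying the relation repeatedly:
a_4 = 21; a_5 = 23; a_6 = -14; a_7 = -79; a_8 = -111.

-111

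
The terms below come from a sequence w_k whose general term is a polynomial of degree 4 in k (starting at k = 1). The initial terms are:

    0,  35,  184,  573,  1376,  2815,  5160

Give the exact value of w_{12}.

43285

1st diffs: 35, 149, 389, 803, 1439, 2345.
2nd diffs: 114, 240, 414, 636, 906.
3rd diffs: 126, 174, 222, 270.
4th diffs: 48, 48, 48 (constant).
So w_k = 2k^4 + k^3 + k^2 - 5k + 1.
Evaluating at k = 12 gives w_{12} = 43285.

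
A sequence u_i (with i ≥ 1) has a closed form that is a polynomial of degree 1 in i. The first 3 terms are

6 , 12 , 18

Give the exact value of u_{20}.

120

1st diffs: 6, 6 (constant).
So u_i = 6i.
Evaluating at i = 20 gives u_{20} = 120.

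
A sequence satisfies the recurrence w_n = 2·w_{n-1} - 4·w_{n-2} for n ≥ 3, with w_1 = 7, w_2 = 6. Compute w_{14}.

Applying the relation repeatedly:
w_3 = -16;  w_4 = -56;  w_5 = -48;  …;  w_{11} = -3072;  w_{12} = 8192;  w_{13} = 28672;  w_{14} = 24576.

24576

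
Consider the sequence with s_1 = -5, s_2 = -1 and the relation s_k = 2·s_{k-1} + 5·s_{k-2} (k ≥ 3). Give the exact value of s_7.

-2867

Step forward from the initial values:
s_3 = -27;  s_4 = -59;  s_5 = -253;  s_6 = -801;  s_7 = -2867.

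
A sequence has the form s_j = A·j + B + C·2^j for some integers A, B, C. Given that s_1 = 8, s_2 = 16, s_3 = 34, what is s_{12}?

20456

Plug in j = 1, 2, 3: A + B + 2C = 8; 2A + B + 4C = 16; 3A + B + 8C = 34.
Subtracting the first from the second: A + 2C = 8.
Subtracting the second from the third: A + 4C = 18.
Solving: C = 5, A = -2, then B = 0.
So s_j = -2·j + 0 + 5·2^j; at j=12 this is 20456.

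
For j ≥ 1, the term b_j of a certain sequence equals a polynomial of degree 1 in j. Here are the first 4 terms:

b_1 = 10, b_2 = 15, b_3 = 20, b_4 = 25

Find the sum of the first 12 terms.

450

1st diffs: 5, 5, 5 (constant).
So b_j = 5j + 5.
Continuing: …, 30, 35, 40, 45, …, b_{12} = 65.
Summing j = 1..12 (12 terms) gives 450.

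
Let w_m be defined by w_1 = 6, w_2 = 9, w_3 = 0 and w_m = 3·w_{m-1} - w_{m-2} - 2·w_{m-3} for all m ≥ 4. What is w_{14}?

-110769

Iterate the recurrence:
w_4 = -21; w_5 = -81; w_6 = -222; …; w_{11} = -12501; w_{12} = -26094; w_{13} = -53955; w_{14} = -110769.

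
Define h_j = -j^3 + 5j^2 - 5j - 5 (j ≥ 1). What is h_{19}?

-5154

h_{19} = -1·19^3 + 5·19^2 - 5·19 - 5 = -5154.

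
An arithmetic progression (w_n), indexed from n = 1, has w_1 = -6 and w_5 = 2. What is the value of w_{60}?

112

Common difference d = (2 - (-6)) / (5 - 1) = 2.
w_n = -6 + (n - 1)·2.
w_{60} = -6 + 59·2 = 112.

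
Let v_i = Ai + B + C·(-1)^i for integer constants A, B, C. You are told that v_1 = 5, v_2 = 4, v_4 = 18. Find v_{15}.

103

At i = 1, 2, 4: A + B - C = 5; 2A + B + C = 4; 4A + B + C = 18.
Subtracting the first from the second: A + 2C = -1.
Subtracting the second from the third: 2A = 14.
Solving: C = -4, A = 7, then B = -6.
Therefore v_{15} = 105 + (-6) + (-4)·(-1) = 103.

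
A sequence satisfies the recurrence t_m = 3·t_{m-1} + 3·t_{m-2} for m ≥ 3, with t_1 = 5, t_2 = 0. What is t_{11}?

t_3 = 15;  t_4 = 45;  t_5 = 180;  t_6 = 675;  t_7 = 2565;  t_8 = 9720;  t_9 = 36855;  t_{10} = 139725;  t_{11} = 529740.

529740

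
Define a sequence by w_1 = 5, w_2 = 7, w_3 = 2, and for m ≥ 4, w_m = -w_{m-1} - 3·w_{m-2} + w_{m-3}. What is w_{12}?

Applying the relation repeatedly:
w_4 = -18; w_5 = 19; w_6 = 37; w_7 = -112; w_8 = 20; w_9 = 353; w_{10} = -525; w_{11} = -514; w_{12} = 2442.

2442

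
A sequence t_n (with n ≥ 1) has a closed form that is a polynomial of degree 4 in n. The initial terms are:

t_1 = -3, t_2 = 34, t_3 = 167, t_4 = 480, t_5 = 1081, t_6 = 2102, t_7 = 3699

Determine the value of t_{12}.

1st diffs: 37, 133, 313, 601, 1021, 1597.
2nd diffs: 96, 180, 288, 420, 576.
3rd diffs: 84, 108, 132, 156.
4th diffs: 24, 24, 24 (constant).
Newton forward-difference form: t_n = -3 + 37·C(n-1,1) + 96·C(n-1,2) + 84·C(n-1,3) + 24·C(n-1,4).
At n = 12: n-1 = 11, so t_{12} = -3 + 407 + 5280 + 13860 + 7920 = 27464.

27464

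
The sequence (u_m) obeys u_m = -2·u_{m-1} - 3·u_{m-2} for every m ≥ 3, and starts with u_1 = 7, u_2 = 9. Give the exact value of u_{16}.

47139

Iterate the recurrence:
u_3 = -39, u_4 = 51, u_5 = 15, …, u_{13} = 9663, u_{14} = -10839, u_{15} = -7311, u_{16} = 47139.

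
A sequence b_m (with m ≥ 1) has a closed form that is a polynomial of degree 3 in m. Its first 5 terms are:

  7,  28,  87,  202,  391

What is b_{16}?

12502

1st diffs: 21, 59, 115, 189.
2nd diffs: 38, 56, 74.
3rd diffs: 18, 18 (constant).
Newton forward-difference form: b_m = 7 + 21·C(m-1,1) + 38·C(m-1,2) + 18·C(m-1,3).
At m = 16: m-1 = 15, so b_{16} = 7 + 315 + 3990 + 8190 = 12502.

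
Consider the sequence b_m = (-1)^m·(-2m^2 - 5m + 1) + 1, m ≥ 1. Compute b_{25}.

1375

(-1)^25 = -1; -2m^2 - 5m + 1 at m=25 is -1374; so b_{25} = 1375.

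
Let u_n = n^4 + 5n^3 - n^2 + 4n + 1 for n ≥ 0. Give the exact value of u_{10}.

u_{10} = 1·10^4 + 5·10^3 - 1·10^2 + 4·10 + 1 = 14941.

14941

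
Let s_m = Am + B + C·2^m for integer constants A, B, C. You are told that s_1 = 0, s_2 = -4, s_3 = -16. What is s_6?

The three given values yield: A + B + 2C = 0; 2A + B + 4C = -4; 3A + B + 8C = -16.
Subtracting the first from the second: A + 2C = -4.
Subtracting the second from the third: A + 4C = -12.
Solving: C = -4, A = 4, then B = 4.
Therefore s_6 = 24 + 4 + (-4)·64 = -228.

-228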